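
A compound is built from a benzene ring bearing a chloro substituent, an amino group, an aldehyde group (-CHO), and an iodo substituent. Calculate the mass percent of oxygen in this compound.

Atom tally by fragment:
  benzene ring core → C:6 H:6
  (− 4 ring H displaced by substituents)
  + Cl → Cl:1
  + NH2 → N:1 H:2
  + CHO → C:1 H:1 O:1
  + I → I:1
Element totals:
  C: 7
  H: 5
  Cl: 1
  I: 1
  N: 1
  O: 1
Molecular formula: C7H5ClINO.
Molar mass = 281.477 g/mol.
Mass from O: 1 × 15.999 = 15.999 g/mol.
%O = 15.999 / 281.477 × 100 = 5.68%.

5.68%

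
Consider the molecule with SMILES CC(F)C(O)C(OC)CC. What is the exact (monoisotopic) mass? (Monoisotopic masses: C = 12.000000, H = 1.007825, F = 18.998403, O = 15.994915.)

Atom tally by fragment:
  CH3 → C:1 H:3
  CH(F) → C:1 H:1 F:1
  CH(OH) → C:1 H:2 O:1
  CH(OCH3) → C:2 H:4 O:1
  CH2 → C:1 H:2
  CH3 → C:1 H:3
Element totals:
  C: 7
  H: 15
  F: 1
  O: 2
Molecular formula: C7H15FO2.
  M = 7(12.0) + 15(1.007825) + 18.998403 + 2(15.994915)
    = 84.000000 + 15.117375 + 18.998403 + 31.989830 = 150.105608

150.1056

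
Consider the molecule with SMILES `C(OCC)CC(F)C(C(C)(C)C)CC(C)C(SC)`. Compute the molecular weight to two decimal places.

278.47 g/mol

Atom tally by fragment:
  C2H5OCH2 → C:3 H:7 O:1
  CH2 → C:1 H:2
  CH(F) → C:1 H:1 F:1
  CH(C(CH3)3) → C:5 H:10
  CH2 → C:1 H:2
  CH(CH3) → C:2 H:4
  CH2SCH3 → C:2 H:5 S:1
Element totals:
  C: 15
  H: 31
  F: 1
  O: 1
  S: 1
Molecular formula: C15H31FOS.
  M = 15(12.011) + 31(1.008) + 18.998 + 15.999 + 32.06
    = 180.165 + 31.248 + 18.998 + 15.999 + 32.060 = 278.470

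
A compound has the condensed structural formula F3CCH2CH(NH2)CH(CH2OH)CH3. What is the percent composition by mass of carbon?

42.10%

Atom tally by fragment:
  F3CCH2 → C:2 H:2 F:3
  CH(NH2) → C:1 H:3 N:1
  CH(CH2OH) → C:2 H:4 O:1
  CH3 → C:1 H:3
Element totals:
  C: 6
  H: 12
  F: 3
  N: 1
  O: 1
Molecular formula: C6H12F3NO.
Molar mass = 171.162 g/mol.
Mass from C: 6 × 12.011 = 72.066 g/mol.
%C = 72.066 / 171.162 × 100 = 42.10%.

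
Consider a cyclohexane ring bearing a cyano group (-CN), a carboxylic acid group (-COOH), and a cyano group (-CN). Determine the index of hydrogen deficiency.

Atom tally by fragment:
  cyclohexane ring core → C:6 H:12
  (− 3 ring H displaced by substituents)
  + CN → C:1 N:1
  + COOH → C:1 H:1 O:2
  + CN → C:1 N:1
Element totals:
  C: 9
  H: 10
  N: 2
  O: 2
Molecular formula: C9H10N2O2.
DoU = (2C + 2 + N − H − X) / 2 = (2·9 + 2 + 2 − 10 − 0) / 2 = 6.

6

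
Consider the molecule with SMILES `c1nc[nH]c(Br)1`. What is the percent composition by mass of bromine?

54.37%

Atom tally by fragment:
  imidazole ring core → C:3 H:4 N:2
  (− 1 ring H displaced by substituents)
  + Br → Br:1
Element totals:
  C: 3
  H: 3
  Br: 1
  N: 2
Molecular formula: C3H3BrN2.
Molar mass = 146.975 g/mol.
Mass from Br: 1 × 79.904 = 79.904 g/mol.
%Br = 79.904 / 146.975 × 100 = 54.37%.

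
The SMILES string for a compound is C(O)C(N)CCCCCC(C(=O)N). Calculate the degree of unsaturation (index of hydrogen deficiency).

Atom tally by fragment:
  HOCH2 → C:1 H:3 O:1
  CH(NH2) → C:1 H:3 N:1
  CH2 → C:1 H:2
  CH2 → C:1 H:2
  CH2 → C:1 H:2
  CH2 → C:1 H:2
  CH2 → C:1 H:2
  CH2CONH2 → C:2 H:4 O:1 N:1
Element totals:
  C: 9
  H: 20
  N: 2
  O: 2
Molecular formula: C9H20N2O2.
DoU = (2C + 2 + N − H − X) / 2 = (2·9 + 2 + 2 − 20 − 0) / 2 = 1.

1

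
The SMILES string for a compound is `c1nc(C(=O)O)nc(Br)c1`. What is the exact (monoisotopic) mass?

Atom tally by fragment:
  pyrimidine ring core → C:4 H:4 N:2
  (− 2 ring H displaced by substituents)
  + COOH → C:1 H:1 O:2
  + Br → Br:1
Element totals:
  C: 5
  H: 3
  Br: 1
  N: 2
  O: 2
Molecular formula: C5H3BrN2O2.
  M = 5(12.0) + 3(1.007825) + 78.918338 + 2(14.003074) + 2(15.994915)
    = 60.000000 + 3.023475 + 78.918338 + 28.006148 + 31.989830 = 201.937791

201.9378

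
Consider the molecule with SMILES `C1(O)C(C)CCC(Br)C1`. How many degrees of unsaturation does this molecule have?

1

Atom tally by fragment:
  cyclohexane ring core → C:6 H:12
  (− 3 ring H displaced by substituents)
  + OH → O:1 H:1
  + CH3 → C:1 H:3
  + Br → Br:1
Element totals:
  C: 7
  H: 13
  Br: 1
  O: 1
Molecular formula: C7H13BrO.
DoU = (2C + 2 + N − H − X) / 2 = (2·7 + 2 + 0 − 13 − 1) / 2 = 1.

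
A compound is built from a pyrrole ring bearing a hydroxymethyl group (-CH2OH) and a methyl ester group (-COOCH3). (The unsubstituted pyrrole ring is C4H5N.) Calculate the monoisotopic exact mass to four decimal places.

Atom tally by fragment:
  pyrrole ring core → C:4 H:5 N:1
  (− 2 ring H displaced by substituents)
  + CH2OH → C:1 H:3 O:1
  + COOCH3 → C:2 H:3 O:2
Element totals:
  C: 7
  H: 9
  N: 1
  O: 3
Molecular formula: C7H9NO3.
  M = 7(12.0) + 9(1.007825) + 14.003074 + 3(15.994915)
    = 84.000000 + 9.070425 + 14.003074 + 47.984745 = 155.058244

155.0582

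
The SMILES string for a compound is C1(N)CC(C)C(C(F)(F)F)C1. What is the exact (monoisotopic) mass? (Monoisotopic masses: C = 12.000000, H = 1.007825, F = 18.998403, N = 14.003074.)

Atom tally by fragment:
  cyclopentane ring core → C:5 H:10
  (− 3 ring H displaced by substituents)
  + NH2 → N:1 H:2
  + CH3 → C:1 H:3
  + CF3 → C:1 F:3
Element totals:
  C: 7
  H: 12
  F: 3
  N: 1
Molecular formula: C7H12F3N.
  M = 7(12.0) + 12(1.007825) + 3(18.998403) + 14.003074
    = 84.000000 + 12.093900 + 56.995209 + 14.003074 = 167.092183

167.0922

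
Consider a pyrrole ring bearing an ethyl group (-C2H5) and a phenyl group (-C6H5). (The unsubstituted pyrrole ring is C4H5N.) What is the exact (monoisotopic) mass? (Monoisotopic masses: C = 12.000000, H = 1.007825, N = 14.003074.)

Atom tally by fragment:
  pyrrole ring core → C:4 H:5 N:1
  (− 2 ring H displaced by substituents)
  + C2H5 → C:2 H:5
  + C6H5 → C:6 H:5
Element totals:
  C: 12
  H: 13
  N: 1
Molecular formula: C12H13N.
  M = 12(12.0) + 13(1.007825) + 14.003074
    = 144.000000 + 13.101725 + 14.003074 = 171.104799

171.1048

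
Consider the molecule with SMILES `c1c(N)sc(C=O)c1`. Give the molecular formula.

Atom tally by fragment:
  thiophene ring core → C:4 H:4 S:1
  (− 2 ring H displaced by substituents)
  + NH2 → N:1 H:2
  + CHO → C:1 H:1 O:1
Element totals:
  C: 5
  H: 5
  N: 1
  O: 1
  S: 1

C5H5NOS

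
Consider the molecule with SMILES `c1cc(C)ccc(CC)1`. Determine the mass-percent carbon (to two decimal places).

Atom tally by fragment:
  benzene ring core → C:6 H:6
  (− 2 ring H displaced by substituents)
  + CH3 → C:1 H:3
  + C2H5 → C:2 H:5
Element totals:
  C: 9
  H: 12
Molecular formula: C9H12.
Molar mass = 120.195 g/mol.
Mass from C: 9 × 12.011 = 108.099 g/mol.
%C = 108.099 / 120.195 × 100 = 89.94%.

89.94%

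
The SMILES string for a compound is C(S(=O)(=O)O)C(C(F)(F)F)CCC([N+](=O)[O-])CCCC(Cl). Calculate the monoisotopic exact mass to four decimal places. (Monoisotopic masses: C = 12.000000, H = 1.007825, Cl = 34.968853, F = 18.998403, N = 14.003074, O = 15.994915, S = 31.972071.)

Atom tally by fragment:
  HO3SCH2 → C:1 H:3 S:1 O:3
  CH(CF3) → C:2 H:1 F:3
  CH2 → C:1 H:2
  CH2 → C:1 H:2
  CH(NO2) → C:1 H:1 N:1 O:2
  CH2 → C:1 H:2
  CH2 → C:1 H:2
  CH2 → C:1 H:2
  CH2Cl → C:1 H:2 Cl:1
Element totals:
  C: 10
  H: 17
  Cl: 1
  F: 3
  N: 1
  O: 5
  S: 1
Molecular formula: C10H17ClF3NO5S.
  M = 10(12.0) + 17(1.007825) + 34.968853 + 3(18.998403) + 14.003074 + 5(15.994915) + 31.972071
    = 120.000000 + 17.133025 + 34.968853 + 56.995209 + 14.003074 + 79.974575 + 31.972071 = 355.046807

355.0468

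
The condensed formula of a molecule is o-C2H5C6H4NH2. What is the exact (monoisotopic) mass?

Atom tally by fragment:
  benzene ring core → C:6 H:6
  (− 2 ring H displaced by substituents)
  + C2H5 → C:2 H:5
  + NH2 → N:1 H:2
Element totals:
  C: 8
  H: 11
  N: 1
Molecular formula: C8H11N.
  M = 8(12.0) + 11(1.007825) + 14.003074
    = 96.000000 + 11.086075 + 14.003074 = 121.089149

121.0891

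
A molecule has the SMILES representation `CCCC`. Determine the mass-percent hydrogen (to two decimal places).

Atom tally by fragment:
  CH3 → C:1 H:3
  CH2 → C:1 H:2
  CH2 → C:1 H:2
  CH3 → C:1 H:3
Element totals:
  C: 4
  H: 10
Molecular formula: C4H10.
Molar mass = 58.124 g/mol.
Mass from H: 10 × 1.008 = 10.080 g/mol.
%H = 10.080 / 58.124 × 100 = 17.34%.

17.34%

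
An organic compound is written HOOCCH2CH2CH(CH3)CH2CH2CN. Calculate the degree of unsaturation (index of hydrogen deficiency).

3

Element totals:
  C: 8
  H: 13
  N: 1
  O: 2
Molecular formula: C8H13NO2.
DoU = (2C + 2 + N − H − X) / 2 = (2·8 + 2 + 1 − 13 − 0) / 2 = 3.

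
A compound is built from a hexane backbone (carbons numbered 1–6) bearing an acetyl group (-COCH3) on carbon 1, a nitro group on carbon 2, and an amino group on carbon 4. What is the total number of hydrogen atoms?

Atom tally by fragment:
  CH3COCH2 → C:3 H:5 O:1
  CH(NO2) → C:1 H:1 N:1 O:2
  CH2 → C:1 H:2
  CH(NH2) → C:1 H:3 N:1
  CH2 → C:1 H:2
  CH3 → C:1 H:3
Element totals:
  C: 8
  H: 16
  N: 2
  O: 3

16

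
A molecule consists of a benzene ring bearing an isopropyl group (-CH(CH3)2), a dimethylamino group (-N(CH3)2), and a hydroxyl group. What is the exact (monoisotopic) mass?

179.1310

Atom tally by fragment:
  benzene ring core → C:6 H:6
  (− 3 ring H displaced by substituents)
  + CH(CH3)2 → C:3 H:7
  + N(CH3)2 → N:1 C:2 H:6
  + OH → O:1 H:1
Element totals:
  C: 11
  H: 17
  N: 1
  O: 1
Molecular formula: C11H17NO.
  M = 11(12.0) + 17(1.007825) + 14.003074 + 15.994915
    = 132.000000 + 17.133025 + 14.003074 + 15.994915 = 179.131014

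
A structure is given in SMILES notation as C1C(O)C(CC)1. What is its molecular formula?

C5H10O

Atom tally by fragment:
  cyclopropane ring core → C:3 H:6
  (− 2 ring H displaced by substituents)
  + OH → O:1 H:1
  + C2H5 → C:2 H:5
Element totals:
  C: 5
  H: 10
  O: 1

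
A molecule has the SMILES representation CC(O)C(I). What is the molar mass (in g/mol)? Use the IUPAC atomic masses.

185.99 g/mol

Atom tally by fragment:
  CH3 → C:1 H:3
  CH(OH) → C:1 H:2 O:1
  CH2I → C:1 H:2 I:1
Element totals:
  C: 3
  H: 7
  I: 1
  O: 1
Molecular formula: C3H7IO.
  M = 3(12.011) + 7(1.008) + 126.904 + 15.999
    = 36.033 + 7.056 + 126.904 + 15.999 = 185.992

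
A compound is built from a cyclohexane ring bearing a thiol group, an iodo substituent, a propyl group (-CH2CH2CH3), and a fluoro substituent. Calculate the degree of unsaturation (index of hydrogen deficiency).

1

Atom tally by fragment:
  cyclohexane ring core → C:6 H:12
  (− 4 ring H displaced by substituents)
  + SH → S:1 H:1
  + I → I:1
  + CH2CH2CH3 → C:3 H:7
  + F → F:1
Element totals:
  C: 9
  H: 16
  F: 1
  I: 1
  S: 1
Molecular formula: C9H16FIS.
DoU = (2C + 2 + N − H − X) / 2 = (2·9 + 2 + 0 − 16 − 2) / 2 = 1.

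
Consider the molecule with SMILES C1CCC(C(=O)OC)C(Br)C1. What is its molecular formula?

C8H13BrO2

Atom tally by fragment:
  cyclohexane ring core → C:6 H:12
  (− 2 ring H displaced by substituents)
  + COOCH3 → C:2 H:3 O:2
  + Br → Br:1
Element totals:
  C: 8
  H: 13
  Br: 1
  O: 2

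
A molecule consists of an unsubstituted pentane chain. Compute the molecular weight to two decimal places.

72.15 g/mol

Atom tally by fragment:
  CH3 → C:1 H:3
  CH2 → C:1 H:2
  CH2 → C:1 H:2
  CH2 → C:1 H:2
  CH3 → C:1 H:3
Element totals:
  C: 5
  H: 12
Molecular formula: C5H12.
  M = 5(12.011) + 12(1.008)
    = 60.055 + 12.096 = 72.151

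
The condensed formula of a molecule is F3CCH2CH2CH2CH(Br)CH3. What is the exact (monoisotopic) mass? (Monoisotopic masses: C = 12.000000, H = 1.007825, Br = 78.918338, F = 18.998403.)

Atom tally by fragment:
  F3CCH2 → C:2 H:2 F:3
  CH2 → C:1 H:2
  CH2 → C:1 H:2
  CH(Br) → C:1 H:1 Br:1
  CH3 → C:1 H:3
Element totals:
  C: 6
  H: 10
  Br: 1
  F: 3
Molecular formula: C6H10BrF3.
  M = 6(12.0) + 10(1.007825) + 78.918338 + 3(18.998403)
    = 72.000000 + 10.078250 + 78.918338 + 56.995209 = 217.991797

217.9918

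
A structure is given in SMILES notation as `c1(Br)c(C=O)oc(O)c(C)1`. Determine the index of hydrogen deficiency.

4

Atom tally by fragment:
  furan ring core → C:4 H:4 O:1
  (− 4 ring H displaced by substituents)
  + Br → Br:1
  + CHO → C:1 H:1 O:1
  + OH → O:1 H:1
  + CH3 → C:1 H:3
Element totals:
  C: 6
  H: 5
  Br: 1
  O: 3
Molecular formula: C6H5BrO3.
DoU = (2C + 2 + N − H − X) / 2 = (2·6 + 2 + 0 − 5 − 1) / 2 = 4.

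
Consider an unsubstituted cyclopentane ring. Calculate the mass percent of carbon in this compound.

85.63%

Atom tally by fragment:
  cyclopentane ring core → C:5 H:10
Element totals:
  C: 5
  H: 10
Molecular formula: C5H10.
Molar mass = 70.135 g/mol.
Mass from C: 5 × 12.011 = 60.055 g/mol.
%C = 60.055 / 70.135 × 100 = 85.63%.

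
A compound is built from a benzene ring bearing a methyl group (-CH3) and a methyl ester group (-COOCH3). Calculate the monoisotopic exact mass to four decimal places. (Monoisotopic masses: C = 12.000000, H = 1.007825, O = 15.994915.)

150.0681

Atom tally by fragment:
  benzene ring core → C:6 H:6
  (− 2 ring H displaced by substituents)
  + CH3 → C:1 H:3
  + COOCH3 → C:2 H:3 O:2
Element totals:
  C: 9
  H: 10
  O: 2
Molecular formula: C9H10O2.
  M = 9(12.0) + 10(1.007825) + 2(15.994915)
    = 108.000000 + 10.078250 + 31.989830 = 150.068080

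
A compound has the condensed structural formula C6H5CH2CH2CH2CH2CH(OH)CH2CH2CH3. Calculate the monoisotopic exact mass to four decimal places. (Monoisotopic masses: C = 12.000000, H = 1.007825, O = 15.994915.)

206.1671

Atom tally by fragment:
  C6H5CH2 → C:7 H:7
  CH2 → C:1 H:2
  CH2 → C:1 H:2
  CH2 → C:1 H:2
  CH(OH) → C:1 H:2 O:1
  CH2 → C:1 H:2
  CH2 → C:1 H:2
  CH3 → C:1 H:3
Element totals:
  C: 14
  H: 22
  O: 1
Molecular formula: C14H22O.
  M = 14(12.0) + 22(1.007825) + 15.994915
    = 168.000000 + 22.172150 + 15.994915 = 206.167065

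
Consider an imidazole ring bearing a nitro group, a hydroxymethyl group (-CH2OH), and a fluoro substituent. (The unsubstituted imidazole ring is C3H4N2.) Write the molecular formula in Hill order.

C4H4FN3O3

Atom tally by fragment:
  imidazole ring core → C:3 H:4 N:2
  (− 3 ring H displaced by substituents)
  + NO2 → N:1 O:2
  + CH2OH → C:1 H:3 O:1
  + F → F:1
Element totals:
  C: 4
  H: 4
  F: 1
  N: 3
  O: 3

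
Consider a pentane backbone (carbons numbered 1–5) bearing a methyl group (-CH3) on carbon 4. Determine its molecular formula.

Atom tally by fragment:
  CH3 → C:1 H:3
  CH2 → C:1 H:2
  CH2 → C:1 H:2
  CH(CH3) → C:2 H:4
  CH3 → C:1 H:3
Element totals:
  C: 6
  H: 14

C6H14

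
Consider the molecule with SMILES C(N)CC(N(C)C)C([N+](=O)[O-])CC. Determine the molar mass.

189.26 g/mol

Atom tally by fragment:
  H2NCH2 → C:1 H:4 N:1
  CH2 → C:1 H:2
  CH(N(CH3)2) → C:3 H:7 N:1
  CH(NO2) → C:1 H:1 N:1 O:2
  CH2 → C:1 H:2
  CH3 → C:1 H:3
Element totals:
  C: 8
  H: 19
  N: 3
  O: 2
Molecular formula: C8H19N3O2.
  M = 8(12.011) + 19(1.008) + 3(14.007) + 2(15.999)
    = 96.088 + 19.152 + 42.021 + 31.998 = 189.259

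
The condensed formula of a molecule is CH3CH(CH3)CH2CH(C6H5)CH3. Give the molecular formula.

Atom tally by fragment:
  CH3 → C:1 H:3
  CH(CH3) → C:2 H:4
  CH2 → C:1 H:2
  CH(C6H5) → C:7 H:6
  CH3 → C:1 H:3
Element totals:
  C: 12
  H: 18

C12H18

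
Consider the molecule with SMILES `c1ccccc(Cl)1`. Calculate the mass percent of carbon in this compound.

Atom tally by fragment:
  benzene ring core → C:6 H:6
  (− 1 ring H displaced by substituents)
  + Cl → Cl:1
Element totals:
  C: 6
  H: 5
  Cl: 1
Molecular formula: C6H5Cl.
Molar mass = 112.556 g/mol.
Mass from C: 6 × 12.011 = 72.066 g/mol.
%C = 72.066 / 112.556 × 100 = 64.03%.

64.03%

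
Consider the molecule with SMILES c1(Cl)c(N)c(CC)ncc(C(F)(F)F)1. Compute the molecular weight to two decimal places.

224.61 g/mol

Atom tally by fragment:
  pyridine ring core → C:5 H:5 N:1
  (− 4 ring H displaced by substituents)
  + Cl → Cl:1
  + NH2 → N:1 H:2
  + C2H5 → C:2 H:5
  + CF3 → C:1 F:3
Element totals:
  C: 8
  H: 8
  Cl: 1
  F: 3
  N: 2
Molecular formula: C8H8ClF3N2.
  M = 8(12.011) + 8(1.008) + 35.45 + 3(18.998) + 2(14.007)
    = 96.088 + 8.064 + 35.450 + 56.994 + 28.014 = 224.610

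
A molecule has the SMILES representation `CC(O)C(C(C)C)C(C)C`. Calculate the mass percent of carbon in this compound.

Atom tally by fragment:
  CH3 → C:1 H:3
  CH(OH) → C:1 H:2 O:1
  CH(CH(CH3)2) → C:4 H:8
  CH(CH3) → C:2 H:4
  CH3 → C:1 H:3
Element totals:
  C: 9
  H: 20
  O: 1
Molecular formula: C9H20O.
Molar mass = 144.258 g/mol.
Mass from C: 9 × 12.011 = 108.099 g/mol.
%C = 108.099 / 144.258 × 100 = 74.93%.

74.93%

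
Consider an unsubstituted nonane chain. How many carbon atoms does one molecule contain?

9

Atom tally by fragment:
  CH3 → C:1 H:3
  CH2 → C:1 H:2
  CH2 → C:1 H:2
  CH2 → C:1 H:2
  CH2 → C:1 H:2
  CH2 → C:1 H:2
  CH2 → C:1 H:2
  CH2 → C:1 H:2
  CH3 → C:1 H:3
Element totals:
  C: 9
  H: 20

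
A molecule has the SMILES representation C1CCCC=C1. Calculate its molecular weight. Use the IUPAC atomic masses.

Atom tally by fragment:
  cyclohexene ring core → C:6 H:10
Element totals:
  C: 6
  H: 10
Molecular formula: C6H10.
  M = 6(12.011) + 10(1.008)
    = 72.066 + 10.080 = 82.146

82.15 g/mol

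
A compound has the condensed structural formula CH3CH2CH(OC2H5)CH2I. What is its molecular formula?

Atom tally by fragment:
  CH3 → C:1 H:3
  CH2 → C:1 H:2
  CH(OC2H5) → C:3 H:6 O:1
  CH2I → C:1 H:2 I:1
Element totals:
  C: 6
  H: 13
  I: 1
  O: 1

C6H13IO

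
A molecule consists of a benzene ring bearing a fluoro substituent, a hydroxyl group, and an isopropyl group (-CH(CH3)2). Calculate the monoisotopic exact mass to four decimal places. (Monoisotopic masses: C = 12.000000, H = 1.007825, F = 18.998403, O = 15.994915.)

Atom tally by fragment:
  benzene ring core → C:6 H:6
  (− 3 ring H displaced by substituents)
  + F → F:1
  + OH → O:1 H:1
  + CH(CH3)2 → C:3 H:7
Element totals:
  C: 9
  H: 11
  F: 1
  O: 1
Molecular formula: C9H11FO.
  M = 9(12.0) + 11(1.007825) + 18.998403 + 15.994915
    = 108.000000 + 11.086075 + 18.998403 + 15.994915 = 154.079393

154.0794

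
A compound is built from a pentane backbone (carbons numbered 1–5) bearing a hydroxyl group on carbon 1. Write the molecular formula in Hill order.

Atom tally by fragment:
  HOCH2 → C:1 H:3 O:1
  CH2 → C:1 H:2
  CH2 → C:1 H:2
  CH2 → C:1 H:2
  CH3 → C:1 H:3
Element totals:
  C: 5
  H: 12
  O: 1

C5H12O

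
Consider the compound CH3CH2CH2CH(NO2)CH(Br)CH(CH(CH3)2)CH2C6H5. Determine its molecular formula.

C16H24BrNO2

Element totals:
  C: 16
  H: 24
  Br: 1
  N: 1
  O: 2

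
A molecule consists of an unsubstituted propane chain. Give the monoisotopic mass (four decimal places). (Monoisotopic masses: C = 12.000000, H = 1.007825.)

Atom tally by fragment:
  CH3 → C:1 H:3
  CH2 → C:1 H:2
  CH3 → C:1 H:3
Element totals:
  C: 3
  H: 8
Molecular formula: C3H8.
  M = 3(12.0) + 8(1.007825)
    = 36.000000 + 8.062600 = 44.062600

44.0626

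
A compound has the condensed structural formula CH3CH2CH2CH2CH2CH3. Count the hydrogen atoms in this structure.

14

Atom tally by fragment:
  CH3 → C:1 H:3
  CH2 → C:1 H:2
  CH2 → C:1 H:2
  CH2 → C:1 H:2
  CH2 → C:1 H:2
  CH3 → C:1 H:3
Element totals:
  C: 6
  H: 14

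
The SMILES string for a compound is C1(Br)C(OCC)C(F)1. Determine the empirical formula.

C5H8BrFO

Atom tally by fragment:
  cyclopropane ring core → C:3 H:6
  (− 3 ring H displaced by substituents)
  + Br → Br:1
  + OC2H5 → C:2 H:5 O:1
  + F → F:1
Element totals:
  C: 5
  H: 8
  Br: 1
  F: 1
  O: 1
Molecular formula: C5H8BrFO.
gcd of subscripts (1, 5, 1, 8, 1) = 1, so the empirical formula equals the molecular formula.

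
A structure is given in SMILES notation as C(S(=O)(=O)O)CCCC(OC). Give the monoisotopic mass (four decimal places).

Atom tally by fragment:
  HO3SCH2 → C:1 H:3 S:1 O:3
  CH2 → C:1 H:2
  CH2 → C:1 H:2
  CH2 → C:1 H:2
  CH2OCH3 → C:2 H:5 O:1
Element totals:
  C: 6
  H: 14
  O: 4
  S: 1
Molecular formula: C6H14O4S.
  M = 6(12.0) + 14(1.007825) + 4(15.994915) + 31.972071
    = 72.000000 + 14.109550 + 63.979660 + 31.972071 = 182.061281

182.0613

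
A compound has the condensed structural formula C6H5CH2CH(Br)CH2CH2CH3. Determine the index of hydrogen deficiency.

Atom tally by fragment:
  C6H5CH2 → C:7 H:7
  CH(Br) → C:1 H:1 Br:1
  CH2 → C:1 H:2
  CH2 → C:1 H:2
  CH3 → C:1 H:3
Element totals:
  C: 11
  H: 15
  Br: 1
Molecular formula: C11H15Br.
DoU = (2C + 2 + N − H − X) / 2 = (2·11 + 2 + 0 − 15 − 1) / 2 = 4.

4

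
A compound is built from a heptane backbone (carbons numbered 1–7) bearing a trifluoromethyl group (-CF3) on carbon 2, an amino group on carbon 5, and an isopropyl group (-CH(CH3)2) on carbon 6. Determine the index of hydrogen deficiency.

0

Atom tally by fragment:
  CH3 → C:1 H:3
  CH(CF3) → C:2 H:1 F:3
  CH2 → C:1 H:2
  CH2 → C:1 H:2
  CH(NH2) → C:1 H:3 N:1
  CH(CH(CH3)2) → C:4 H:8
  CH3 → C:1 H:3
Element totals:
  C: 11
  H: 22
  F: 3
  N: 1
Molecular formula: C11H22F3N.
DoU = (2C + 2 + N − H − X) / 2 = (2·11 + 2 + 1 − 22 − 3) / 2 = 0.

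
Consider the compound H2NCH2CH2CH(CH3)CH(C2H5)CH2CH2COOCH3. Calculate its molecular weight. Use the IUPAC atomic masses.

201.31 g/mol

Element totals:
  C: 11
  H: 23
  N: 1
  O: 2
Molecular formula: C11H23NO2.
  M = 11(12.011) + 23(1.008) + 14.007 + 2(15.999)
    = 132.121 + 23.184 + 14.007 + 31.998 = 201.310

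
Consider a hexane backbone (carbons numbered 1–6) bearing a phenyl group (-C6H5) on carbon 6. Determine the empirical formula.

Atom tally by fragment:
  CH3 → C:1 H:3
  CH2 → C:1 H:2
  CH2 → C:1 H:2
  CH2 → C:1 H:2
  CH2 → C:1 H:2
  CH2C6H5 → C:7 H:7
Element totals:
  C: 12
  H: 18
Molecular formula: C12H18.
gcd of subscripts = 6; dividing each by 6:
  C: 12/6 = 2
  H: 18/6 = 3

C2H3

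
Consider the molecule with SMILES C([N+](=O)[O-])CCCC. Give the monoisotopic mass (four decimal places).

Atom tally by fragment:
  O2NCH2 → C:1 H:2 N:1 O:2
  CH2 → C:1 H:2
  CH2 → C:1 H:2
  CH2 → C:1 H:2
  CH3 → C:1 H:3
Element totals:
  C: 5
  H: 11
  N: 1
  O: 2
Molecular formula: C5H11NO2.
  M = 5(12.0) + 11(1.007825) + 14.003074 + 2(15.994915)
    = 60.000000 + 11.086075 + 14.003074 + 31.989830 = 117.078979

117.0790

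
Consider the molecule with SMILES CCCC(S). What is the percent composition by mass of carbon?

Atom tally by fragment:
  CH3 → C:1 H:3
  CH2 → C:1 H:2
  CH2 → C:1 H:2
  CH2SH → C:1 H:3 S:1
Element totals:
  C: 4
  H: 10
  S: 1
Molecular formula: C4H10S.
Molar mass = 90.184 g/mol.
Mass from C: 4 × 12.011 = 48.044 g/mol.
%C = 48.044 / 90.184 × 100 = 53.27%.

53.27%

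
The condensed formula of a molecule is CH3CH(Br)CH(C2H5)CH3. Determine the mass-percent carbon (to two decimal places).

Atom tally by fragment:
  CH3 → C:1 H:3
  CH(Br) → C:1 H:1 Br:1
  CH(C2H5) → C:3 H:6
  CH3 → C:1 H:3
Element totals:
  C: 6
  H: 13
  Br: 1
Molecular formula: C6H13Br.
Molar mass = 165.074 g/mol.
Mass from C: 6 × 12.011 = 72.066 g/mol.
%C = 72.066 / 165.074 × 100 = 43.66%.

43.66%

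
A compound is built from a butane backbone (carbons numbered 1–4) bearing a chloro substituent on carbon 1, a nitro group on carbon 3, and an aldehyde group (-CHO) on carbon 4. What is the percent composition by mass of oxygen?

28.99%

Atom tally by fragment:
  ClCH2 → C:1 H:2 Cl:1
  CH2 → C:1 H:2
  CH(NO2) → C:1 H:1 N:1 O:2
  CH2CHO → C:2 H:3 O:1
Element totals:
  C: 5
  H: 8
  Cl: 1
  N: 1
  O: 3
Molecular formula: C5H8ClNO3.
Molar mass = 165.573 g/mol.
Mass from O: 3 × 15.999 = 47.997 g/mol.
%O = 47.997 / 165.573 × 100 = 28.99%.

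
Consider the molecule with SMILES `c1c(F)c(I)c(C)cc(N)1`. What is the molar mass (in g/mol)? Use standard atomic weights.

Atom tally by fragment:
  benzene ring core → C:6 H:6
  (− 4 ring H displaced by substituents)
  + F → F:1
  + I → I:1
  + CH3 → C:1 H:3
  + NH2 → N:1 H:2
Element totals:
  C: 7
  H: 7
  F: 1
  I: 1
  N: 1
Molecular formula: C7H7FIN.
  M = 7(12.011) + 7(1.008) + 18.998 + 126.904 + 14.007
    = 84.077 + 7.056 + 18.998 + 126.904 + 14.007 = 251.042

251.04 g/mol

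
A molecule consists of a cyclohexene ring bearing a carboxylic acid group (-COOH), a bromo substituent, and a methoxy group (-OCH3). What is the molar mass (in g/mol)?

235.08 g/mol

Atom tally by fragment:
  cyclohexene ring core → C:6 H:10
  (− 3 ring H displaced by substituents)
  + COOH → C:1 H:1 O:2
  + Br → Br:1
  + OCH3 → C:1 H:3 O:1
Element totals:
  C: 8
  H: 11
  Br: 1
  O: 3
Molecular formula: C8H11BrO3.
  M = 8(12.011) + 11(1.008) + 79.904 + 3(15.999)
    = 96.088 + 11.088 + 79.904 + 47.997 = 235.077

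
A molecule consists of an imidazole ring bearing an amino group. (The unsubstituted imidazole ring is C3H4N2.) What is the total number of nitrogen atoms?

3

Atom tally by fragment:
  imidazole ring core → C:3 H:4 N:2
  (− 1 ring H displaced by substituents)
  + NH2 → N:1 H:2
Element totals:
  C: 3
  H: 5
  N: 3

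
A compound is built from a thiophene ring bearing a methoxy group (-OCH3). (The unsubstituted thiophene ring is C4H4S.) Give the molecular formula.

Atom tally by fragment:
  thiophene ring core → C:4 H:4 S:1
  (− 1 ring H displaced by substituents)
  + OCH3 → C:1 H:3 O:1
Element totals:
  C: 5
  H: 6
  O: 1
  S: 1

C5H6OS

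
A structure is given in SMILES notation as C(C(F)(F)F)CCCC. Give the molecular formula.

Atom tally by fragment:
  F3CCH2 → C:2 H:2 F:3
  CH2 → C:1 H:2
  CH2 → C:1 H:2
  CH2 → C:1 H:2
  CH3 → C:1 H:3
Element totals:
  C: 6
  H: 11
  F: 3

C6H11F3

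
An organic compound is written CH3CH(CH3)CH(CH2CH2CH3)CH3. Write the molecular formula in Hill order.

Atom tally by fragment:
  CH3 → C:1 H:3
  CH(CH3) → C:2 H:4
  CH(CH2CH2CH3) → C:4 H:8
  CH3 → C:1 H:3
Element totals:
  C: 8
  H: 18

C8H18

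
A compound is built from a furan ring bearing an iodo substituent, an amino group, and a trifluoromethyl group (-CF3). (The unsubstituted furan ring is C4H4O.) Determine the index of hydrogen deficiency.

Atom tally by fragment:
  furan ring core → C:4 H:4 O:1
  (− 3 ring H displaced by substituents)
  + I → I:1
  + NH2 → N:1 H:2
  + CF3 → C:1 F:3
Element totals:
  C: 5
  H: 3
  F: 3
  I: 1
  N: 1
  O: 1
Molecular formula: C5H3F3INO.
DoU = (2C + 2 + N − H − X) / 2 = (2·5 + 2 + 1 − 3 − 4) / 2 = 3.

3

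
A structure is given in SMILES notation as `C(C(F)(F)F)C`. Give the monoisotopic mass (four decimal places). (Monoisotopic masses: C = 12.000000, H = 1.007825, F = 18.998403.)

98.0343

Atom tally by fragment:
  F3CCH2 → C:2 H:2 F:3
  CH3 → C:1 H:3
Element totals:
  C: 3
  H: 5
  F: 3
Molecular formula: C3H5F3.
  M = 3(12.0) + 5(1.007825) + 3(18.998403)
    = 36.000000 + 5.039125 + 56.995209 = 98.034334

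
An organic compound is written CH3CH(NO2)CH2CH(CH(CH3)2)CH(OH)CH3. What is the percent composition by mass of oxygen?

25.36%

Atom tally by fragment:
  CH3 → C:1 H:3
  CH(NO2) → C:1 H:1 N:1 O:2
  CH2 → C:1 H:2
  CH(CH(CH3)2) → C:4 H:8
  CH(OH) → C:1 H:2 O:1
  CH3 → C:1 H:3
Element totals:
  C: 9
  H: 19
  N: 1
  O: 3
Molecular formula: C9H19NO3.
Molar mass = 189.255 g/mol.
Mass from O: 3 × 15.999 = 47.997 g/mol.
%O = 47.997 / 189.255 × 100 = 25.36%.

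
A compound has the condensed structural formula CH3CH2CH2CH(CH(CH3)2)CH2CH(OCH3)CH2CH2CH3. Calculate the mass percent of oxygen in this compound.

7.98%

Element totals:
  C: 13
  H: 28
  O: 1
Molecular formula: C13H28O.
Molar mass = 200.366 g/mol.
Mass from O: 1 × 15.999 = 15.999 g/mol.
%O = 15.999 / 200.366 × 100 = 7.98%.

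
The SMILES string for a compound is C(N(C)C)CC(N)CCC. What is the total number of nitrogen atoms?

2

Atom tally by fragment:
  (CH3)2NCH2 → C:3 H:8 N:1
  CH2 → C:1 H:2
  CH(NH2) → C:1 H:3 N:1
  CH2 → C:1 H:2
  CH2 → C:1 H:2
  CH3 → C:1 H:3
Element totals:
  C: 8
  H: 20
  N: 2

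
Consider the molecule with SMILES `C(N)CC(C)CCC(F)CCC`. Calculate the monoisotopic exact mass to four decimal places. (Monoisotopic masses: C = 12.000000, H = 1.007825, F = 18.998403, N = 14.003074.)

175.1736

Atom tally by fragment:
  H2NCH2 → C:1 H:4 N:1
  CH2 → C:1 H:2
  CH(CH3) → C:2 H:4
  CH2 → C:1 H:2
  CH2 → C:1 H:2
  CH(F) → C:1 H:1 F:1
  CH2 → C:1 H:2
  CH2 → C:1 H:2
  CH3 → C:1 H:3
Element totals:
  C: 10
  H: 22
  F: 1
  N: 1
Molecular formula: C10H22FN.
  M = 10(12.0) + 22(1.007825) + 18.998403 + 14.003074
    = 120.000000 + 22.172150 + 18.998403 + 14.003074 = 175.173627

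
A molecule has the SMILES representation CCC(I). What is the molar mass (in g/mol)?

Atom tally by fragment:
  CH3 → C:1 H:3
  CH2 → C:1 H:2
  CH2I → C:1 H:2 I:1
Element totals:
  C: 3
  H: 7
  I: 1
Molecular formula: C3H7I.
  M = 3(12.011) + 7(1.008) + 126.904
    = 36.033 + 7.056 + 126.904 = 169.993

169.99 g/mol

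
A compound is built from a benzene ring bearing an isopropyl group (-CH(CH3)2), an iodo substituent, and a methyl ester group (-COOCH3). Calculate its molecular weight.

304.13 g/mol

Atom tally by fragment:
  benzene ring core → C:6 H:6
  (− 3 ring H displaced by substituents)
  + CH(CH3)2 → C:3 H:7
  + I → I:1
  + COOCH3 → C:2 H:3 O:2
Element totals:
  C: 11
  H: 13
  I: 1
  O: 2
Molecular formula: C11H13IO2.
  M = 11(12.011) + 13(1.008) + 126.904 + 2(15.999)
    = 132.121 + 13.104 + 126.904 + 31.998 = 304.127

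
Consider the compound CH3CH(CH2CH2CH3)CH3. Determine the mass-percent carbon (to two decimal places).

83.62%

Atom tally by fragment:
  CH3 → C:1 H:3
  CH(CH2CH2CH3) → C:4 H:8
  CH3 → C:1 H:3
Element totals:
  C: 6
  H: 14
Molecular formula: C6H14.
Molar mass = 86.178 g/mol.
Mass from C: 6 × 12.011 = 72.066 g/mol.
%C = 72.066 / 86.178 × 100 = 83.62%.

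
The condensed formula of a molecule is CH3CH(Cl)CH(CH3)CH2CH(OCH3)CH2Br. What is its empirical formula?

C8H16BrClO

Element totals:
  C: 8
  H: 16
  Br: 1
  Cl: 1
  O: 1
Molecular formula: C8H16BrClO.
gcd of subscripts (1, 8, 1, 16, 1) = 1, so the empirical formula equals the molecular formula.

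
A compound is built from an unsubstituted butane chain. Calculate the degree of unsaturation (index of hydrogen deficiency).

Atom tally by fragment:
  CH3 → C:1 H:3
  CH2 → C:1 H:2
  CH2 → C:1 H:2
  CH3 → C:1 H:3
Element totals:
  C: 4
  H: 10
Molecular formula: C4H10.
DoU = (2C + 2 + N − H − X) / 2 = (2·4 + 2 + 0 − 10 − 0) / 2 = 0.

0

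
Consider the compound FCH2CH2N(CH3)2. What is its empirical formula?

Atom tally by fragment:
  FCH2 → C:1 H:2 F:1
  CH2N(CH3)2 → C:3 H:8 N:1
Element totals:
  C: 4
  H: 10
  F: 1
  N: 1
Molecular formula: C4H10FN.
gcd of subscripts (4, 1, 10, 1) = 1, so the empirical formula equals the molecular formula.

C4H10FN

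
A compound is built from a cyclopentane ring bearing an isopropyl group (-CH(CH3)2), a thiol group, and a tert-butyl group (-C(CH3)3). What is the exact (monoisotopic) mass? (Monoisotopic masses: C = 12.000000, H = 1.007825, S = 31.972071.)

Atom tally by fragment:
  cyclopentane ring core → C:5 H:10
  (− 3 ring H displaced by substituents)
  + CH(CH3)2 → C:3 H:7
  + SH → S:1 H:1
  + C(CH3)3 → C:4 H:9
Element totals:
  C: 12
  H: 24
  S: 1
Molecular formula: C12H24S.
  M = 12(12.0) + 24(1.007825) + 31.972071
    = 144.000000 + 24.187800 + 31.972071 = 200.159871

200.1599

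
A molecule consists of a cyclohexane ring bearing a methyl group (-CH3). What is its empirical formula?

CH2

Atom tally by fragment:
  cyclohexane ring core → C:6 H:12
  (− 1 ring H displaced by substituents)
  + CH3 → C:1 H:3
Element totals:
  C: 7
  H: 14
Molecular formula: C7H14.
gcd of subscripts = 7; dividing each by 7:
  C: 7/7 = 1
  H: 14/7 = 2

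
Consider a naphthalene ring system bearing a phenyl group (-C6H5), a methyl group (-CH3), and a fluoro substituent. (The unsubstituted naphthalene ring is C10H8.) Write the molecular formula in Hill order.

Atom tally by fragment:
  naphthalene ring system core → C:10 H:8
  (− 3 ring H displaced by substituents)
  + C6H5 → C:6 H:5
  + CH3 → C:1 H:3
  + F → F:1
Element totals:
  C: 17
  H: 13
  F: 1

C17H13F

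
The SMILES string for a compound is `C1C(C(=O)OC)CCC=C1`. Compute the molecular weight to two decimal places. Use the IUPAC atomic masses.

140.18 g/mol

Atom tally by fragment:
  cyclohexene ring core → C:6 H:10
  (− 1 ring H displaced by substituents)
  + COOCH3 → C:2 H:3 O:2
Element totals:
  C: 8
  H: 12
  O: 2
Molecular formula: C8H12O2.
  M = 8(12.011) + 12(1.008) + 2(15.999)
    = 96.088 + 12.096 + 31.998 = 140.182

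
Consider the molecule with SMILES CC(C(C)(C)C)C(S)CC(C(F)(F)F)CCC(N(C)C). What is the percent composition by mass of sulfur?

10.23%

Atom tally by fragment:
  CH3 → C:1 H:3
  CH(C(CH3)3) → C:5 H:10
  CH(SH) → C:1 H:2 S:1
  CH2 → C:1 H:2
  CH(CF3) → C:2 H:1 F:3
  CH2 → C:1 H:2
  CH2 → C:1 H:2
  CH2N(CH3)2 → C:3 H:8 N:1
Element totals:
  C: 15
  H: 30
  F: 3
  N: 1
  S: 1
Molecular formula: C15H30F3NS.
Molar mass = 313.466 g/mol.
Mass from S: 1 × 32.06 = 32.060 g/mol.
%S = 32.060 / 313.466 × 100 = 10.23%.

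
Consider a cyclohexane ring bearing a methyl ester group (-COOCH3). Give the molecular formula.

C8H14O2

Atom tally by fragment:
  cyclohexane ring core → C:6 H:12
  (− 1 ring H displaced by substituents)
  + COOCH3 → C:2 H:3 O:2
Element totals:
  C: 8
  H: 14
  O: 2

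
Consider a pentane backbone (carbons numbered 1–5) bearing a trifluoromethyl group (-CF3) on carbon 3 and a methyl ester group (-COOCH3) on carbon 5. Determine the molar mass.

198.18 g/mol

Atom tally by fragment:
  CH3 → C:1 H:3
  CH2 → C:1 H:2
  CH(CF3) → C:2 H:1 F:3
  CH2 → C:1 H:2
  CH2COOCH3 → C:3 H:5 O:2
Element totals:
  C: 8
  H: 13
  F: 3
  O: 2
Molecular formula: C8H13F3O2.
  M = 8(12.011) + 13(1.008) + 3(18.998) + 2(15.999)
    = 96.088 + 13.104 + 56.994 + 31.998 = 198.184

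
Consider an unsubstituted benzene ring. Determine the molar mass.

Atom tally by fragment:
  benzene ring core → C:6 H:6
Element totals:
  C: 6
  H: 6
Molecular formula: C6H6.
  M = 6(12.011) + 6(1.008)
    = 72.066 + 6.048 = 78.114

78.11 g/mol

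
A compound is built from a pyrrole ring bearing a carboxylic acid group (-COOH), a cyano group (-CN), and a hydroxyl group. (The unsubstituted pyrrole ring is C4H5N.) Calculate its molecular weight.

152.11 g/mol

Atom tally by fragment:
  pyrrole ring core → C:4 H:5 N:1
  (− 3 ring H displaced by substituents)
  + COOH → C:1 H:1 O:2
  + CN → C:1 N:1
  + OH → O:1 H:1
Element totals:
  C: 6
  H: 4
  N: 2
  O: 3
Molecular formula: C6H4N2O3.
  M = 6(12.011) + 4(1.008) + 2(14.007) + 3(15.999)
    = 72.066 + 4.032 + 28.014 + 47.997 = 152.109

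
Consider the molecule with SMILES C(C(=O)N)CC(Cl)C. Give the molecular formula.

Atom tally by fragment:
  H2NOCCH2 → C:2 H:4 O:1 N:1
  CH2 → C:1 H:2
  CH(Cl) → C:1 H:1 Cl:1
  CH3 → C:1 H:3
Element totals:
  C: 5
  H: 10
  Cl: 1
  N: 1
  O: 1

C5H10ClNO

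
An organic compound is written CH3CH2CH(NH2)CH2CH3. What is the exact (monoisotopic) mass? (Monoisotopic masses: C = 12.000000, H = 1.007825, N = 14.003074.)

87.1048

Element totals:
  C: 5
  H: 13
  N: 1
Molecular formula: C5H13N.
  M = 5(12.0) + 13(1.007825) + 14.003074
    = 60.000000 + 13.101725 + 14.003074 = 87.104799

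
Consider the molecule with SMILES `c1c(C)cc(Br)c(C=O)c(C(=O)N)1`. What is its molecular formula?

C9H8BrNO2

Atom tally by fragment:
  benzene ring core → C:6 H:6
  (− 4 ring H displaced by substituents)
  + CH3 → C:1 H:3
  + Br → Br:1
  + CHO → C:1 H:1 O:1
  + CONH2 → C:1 H:2 O:1 N:1
Element totals:
  C: 9
  H: 8
  Br: 1
  N: 1
  O: 2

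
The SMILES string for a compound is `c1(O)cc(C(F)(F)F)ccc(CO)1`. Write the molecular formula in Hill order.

C8H7F3O2

Atom tally by fragment:
  benzene ring core → C:6 H:6
  (− 3 ring H displaced by substituents)
  + OH → O:1 H:1
  + CF3 → C:1 F:3
  + CH2OH → C:1 H:3 O:1
Element totals:
  C: 8
  H: 7
  F: 3
  O: 2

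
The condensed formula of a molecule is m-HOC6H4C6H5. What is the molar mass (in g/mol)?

170.21 g/mol

Atom tally by fragment:
  benzene ring core → C:6 H:6
  (− 2 ring H displaced by substituents)
  + OH → O:1 H:1
  + C6H5 → C:6 H:5
Element totals:
  C: 12
  H: 10
  O: 1
Molecular formula: C12H10O.
  M = 12(12.011) + 10(1.008) + 15.999
    = 144.132 + 10.080 + 15.999 = 170.211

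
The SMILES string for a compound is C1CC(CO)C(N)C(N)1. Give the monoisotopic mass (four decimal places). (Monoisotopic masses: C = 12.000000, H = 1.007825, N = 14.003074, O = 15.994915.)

Atom tally by fragment:
  cyclopentane ring core → C:5 H:10
  (− 3 ring H displaced by substituents)
  + CH2OH → C:1 H:3 O:1
  + NH2 → N:1 H:2
  + NH2 → N:1 H:2
Element totals:
  C: 6
  H: 14
  N: 2
  O: 1
Molecular formula: C6H14N2O.
  M = 6(12.0) + 14(1.007825) + 2(14.003074) + 15.994915
    = 72.000000 + 14.109550 + 28.006148 + 15.994915 = 130.110613

130.1106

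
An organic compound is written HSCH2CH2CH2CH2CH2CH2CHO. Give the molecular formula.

C7H14OS

Element totals:
  C: 7
  H: 14
  O: 1
  S: 1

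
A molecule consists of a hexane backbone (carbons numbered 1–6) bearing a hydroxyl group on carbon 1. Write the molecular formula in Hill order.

C6H14O

Atom tally by fragment:
  HOCH2 → C:1 H:3 O:1
  CH2 → C:1 H:2
  CH2 → C:1 H:2
  CH2 → C:1 H:2
  CH2 → C:1 H:2
  CH3 → C:1 H:3
Element totals:
  C: 6
  H: 14
  O: 1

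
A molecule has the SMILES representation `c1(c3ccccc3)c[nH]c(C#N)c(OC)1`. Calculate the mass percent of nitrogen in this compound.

14.13%

Atom tally by fragment:
  pyrrole ring core → C:4 H:5 N:1
  (− 3 ring H displaced by substituents)
  + C6H5 → C:6 H:5
  + CN → C:1 N:1
  + OCH3 → C:1 H:3 O:1
Element totals:
  C: 12
  H: 10
  N: 2
  O: 1
Molecular formula: C12H10N2O.
Molar mass = 198.225 g/mol.
Mass from N: 2 × 14.007 = 28.014 g/mol.
%N = 28.014 / 198.225 × 100 = 14.13%.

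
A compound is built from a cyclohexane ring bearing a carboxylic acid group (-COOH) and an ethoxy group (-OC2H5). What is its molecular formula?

Atom tally by fragment:
  cyclohexane ring core → C:6 H:12
  (− 2 ring H displaced by substituents)
  + COOH → C:1 H:1 O:2
  + OC2H5 → C:2 H:5 O:1
Element totals:
  C: 9
  H: 16
  O: 3

C9H16O3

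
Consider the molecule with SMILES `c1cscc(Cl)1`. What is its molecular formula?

C4H3ClS

Atom tally by fragment:
  thiophene ring core → C:4 H:4 S:1
  (− 1 ring H displaced by substituents)
  + Cl → Cl:1
Element totals:
  C: 4
  H: 3
  Cl: 1
  S: 1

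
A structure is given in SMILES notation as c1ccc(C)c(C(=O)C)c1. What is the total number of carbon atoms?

9

Atom tally by fragment:
  benzene ring core → C:6 H:6
  (− 2 ring H displaced by substituents)
  + CH3 → C:1 H:3
  + COCH3 → C:2 H:3 O:1
Element totals:
  C: 9
  H: 10
  O: 1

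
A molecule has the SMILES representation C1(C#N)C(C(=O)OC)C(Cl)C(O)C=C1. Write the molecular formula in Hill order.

C9H10ClNO3

Atom tally by fragment:
  cyclohexene ring core → C:6 H:10
  (− 4 ring H displaced by substituents)
  + CN → C:1 N:1
  + COOCH3 → C:2 H:3 O:2
  + Cl → Cl:1
  + OH → O:1 H:1
Element totals:
  C: 9
  H: 10
  Cl: 1
  N: 1
  O: 3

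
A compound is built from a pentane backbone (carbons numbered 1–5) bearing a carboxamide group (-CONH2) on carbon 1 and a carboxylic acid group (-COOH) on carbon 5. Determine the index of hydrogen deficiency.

Atom tally by fragment:
  H2NOCCH2 → C:2 H:4 O:1 N:1
  CH2 → C:1 H:2
  CH2 → C:1 H:2
  CH2 → C:1 H:2
  CH2COOH → C:2 H:3 O:2
Element totals:
  C: 7
  H: 13
  N: 1
  O: 3
Molecular formula: C7H13NO3.
DoU = (2C + 2 + N − H − X) / 2 = (2·7 + 2 + 1 − 13 − 0) / 2 = 2.

2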